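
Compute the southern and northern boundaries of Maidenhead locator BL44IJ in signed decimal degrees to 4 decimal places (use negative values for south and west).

24.3750, 24.4167

Field B=1, L=11: +1·20° lon, +11·10° lat → SW at lon -160°, lat 20°.
Square 4, 4: +4·2° lon, +4·1° lat → SW at lon -152°, lat 24°.
Subsquare i=8, j=9: +8·0.0833333° lon, +9·0.0416667° lat → SW at lon -151.333°, lat 24.375°.
Cell spans 0.0833333° lon × 0.0416667° lat.
south 24.3750, north 24.4167.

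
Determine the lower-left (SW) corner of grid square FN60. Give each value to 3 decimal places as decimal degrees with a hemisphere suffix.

40.000° N, 68.000° W

Field F=5, N=13: +5·20° lon, +13·10° lat → SW at lon -80°, lat 40°.
Square 6, 0: +6·2° lon, +0·1° lat → SW at lon -68°, lat 40°.
latitude 40.000° N, longitude 68.000° W.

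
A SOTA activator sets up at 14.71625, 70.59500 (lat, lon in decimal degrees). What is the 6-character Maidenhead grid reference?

MK54hr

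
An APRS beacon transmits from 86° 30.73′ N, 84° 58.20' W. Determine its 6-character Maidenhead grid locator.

ER76mm

Offset from 180°W / 90°S: lon 95.0300°, lat 176.5122°.
Field: 95.0300/20 → 4 → E, 176.5122/10 → 17 → R; chars ER.
Square: 15.0300/2 → 7, 6.5122/1 → 6; chars 76.
Subsquare: 1.0300/0.0833333 → 12 → m, 0.5122/0.0416667 → 12 → m; chars mm.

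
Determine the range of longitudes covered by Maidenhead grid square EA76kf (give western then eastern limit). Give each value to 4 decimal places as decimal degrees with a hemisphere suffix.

85.1667° W, 85.0833° W

Field E=4, A=0: +4·20° lon, +0·10° lat → SW at lon -100°, lat -90°.
Square 7, 6: +7·2° lon, +6·1° lat → SW at lon -86°, lat -84°.
Subsquare k=10, f=5: +10·0.0833333° lon, +5·0.0416667° lat → SW at lon -85.1667°, lat -83.7917°.
Cell spans 0.0833333° lon × 0.0416667° lat.
west 85.1667° W, east 85.0833° W.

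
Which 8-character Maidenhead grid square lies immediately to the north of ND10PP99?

ND10pq90

Latitude extended square 9; +1 → 10, wraps to 0, carry into subsquare.
Latitude subsquare p = 15; +1 → 16 = q.
The longitude characters are unchanged.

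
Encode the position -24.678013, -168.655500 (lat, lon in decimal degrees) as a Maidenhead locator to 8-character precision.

AG55qh17

Offset from 180°W / 90°S: lon 11.34450°, lat 65.32199°.
Field (20°×10°, letters A–R): 11.34450/20 → 0 → A, 65.32199/10 → 6 → G; chars AG.
Square (2°×1°, digits 0–9): 11.34450/2 → 5, 5.32199/1 → 5; chars 55.
Subsquare (5′×2.5′, letters a–x): 1.34450/0.0833333 → 16 → q, 0.32199/0.0416667 → 7 → h; chars qh.
Extended square (30″×15″, digits 0–9): 0.01117/0.00833333 → 1, 0.03032/0.00416667 → 7; chars 17.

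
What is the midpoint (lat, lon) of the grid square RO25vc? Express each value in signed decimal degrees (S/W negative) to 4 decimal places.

Field R=17, O=14: +17·20° lon, +14·10° lat → SW at lon 160°, lat 50°.
Square 2, 5: +2·2° lon, +5·1° lat → SW at lon 164°, lat 55°.
Subsquare v=21, c=2: +21·0.0833333° lon, +2·0.0416667° lat → SW at lon 165.75°, lat 55.0833°.
Cell spans 0.0833333° lon × 0.0416667° lat. Centre is SW corner plus half of each.
latitude 55.1042, longitude 165.7917.

55.1042, 165.7917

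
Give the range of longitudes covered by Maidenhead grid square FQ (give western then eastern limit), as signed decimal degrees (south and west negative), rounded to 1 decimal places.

Field F=5, Q=16: +5·20° lon, +16·10° lat → SW at lon -80°, lat 70°.
Cell spans 20° lon × 10° lat.
west -80.0, east -60.0.

-80.0, -60.0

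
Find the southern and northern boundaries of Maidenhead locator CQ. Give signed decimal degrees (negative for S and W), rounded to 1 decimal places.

70.0, 80.0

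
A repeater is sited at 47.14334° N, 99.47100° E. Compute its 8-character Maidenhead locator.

Add 180° to longitude and 90° to latitude: 279.47100, 137.14334.
Field: lon ⌊279.47100/20⌋ = 13 → N; lat ⌊137.14334/10⌋ = 13 → N.
Square: lon ⌊19.47100/2⌋ = 9; lat ⌊7.14334/1⌋ = 7.
Subsquare: lon ⌊1.47100/0.0833333⌋ = 17 → r; lat ⌊0.14334/0.0416667⌋ = 3 → d.
Extended square: lon ⌊0.05433/0.00833333⌋ = 6; lat ⌊0.01834/0.00416667⌋ = 4.

NN97rd64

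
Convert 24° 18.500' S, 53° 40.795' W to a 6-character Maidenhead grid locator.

GG35dq

Shift to the Maidenhead origin (180°W, 90°S): lon 126.3201, lat 65.6917.
Field: 126.3201/20 → 6 → G, 65.6917/10 → 6 → G; chars GG.
Square: 6.3201/2 → 3, 5.6917/1 → 5; chars 35.
Subsquare: 0.3201/0.0833333 → 3 → d, 0.6917/0.0416667 → 16 → q; chars dq.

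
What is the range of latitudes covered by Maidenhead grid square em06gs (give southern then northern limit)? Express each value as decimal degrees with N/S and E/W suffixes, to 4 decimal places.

Field E=4, M=12: +4·20° lon, +12·10° lat → SW at lon -100°, lat 30°.
Square 0, 6: +0·2° lon, +6·1° lat → SW at lon -100°, lat 36°.
Subsquare g=6, s=18: +6·0.0833333° lon, +18·0.0416667° lat → SW at lon -99.5°, lat 36.75°.
Cell spans 0.0833333° lon × 0.0416667° lat.
south 36.7500° N, north 36.7917° N.

36.7500° N, 36.7917° N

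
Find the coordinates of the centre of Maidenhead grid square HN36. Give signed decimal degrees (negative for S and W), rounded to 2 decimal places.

46.50, -33.00

Field H=7, N=13: +7·20° lon, +13·10° lat → SW at lon -40°, lat 40°.
Square 3, 6: +3·2° lon, +6·1° lat → SW at lon -34°, lat 46°.
Cell spans 2° lon × 1° lat. Centre is SW corner plus half of each.
latitude 46.50, longitude -33.00.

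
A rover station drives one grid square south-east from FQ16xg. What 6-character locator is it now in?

FQ26af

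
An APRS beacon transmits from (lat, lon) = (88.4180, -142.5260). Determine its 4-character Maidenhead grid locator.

BR88

Add 180° to longitude and 90° to latitude: 37.47, 178.42.
Field (20°×10°, letters A–R): lon ⌊37.47/20⌋ = 1 → B; lat ⌊178.42/10⌋ = 17 → R.
Square (2°×1°, digits 0–9): lon ⌊17.47/2⌋ = 8; lat ⌊8.42/1⌋ = 8.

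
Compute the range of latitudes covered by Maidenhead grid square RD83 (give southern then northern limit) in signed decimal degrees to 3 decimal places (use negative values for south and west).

-57.000, -56.000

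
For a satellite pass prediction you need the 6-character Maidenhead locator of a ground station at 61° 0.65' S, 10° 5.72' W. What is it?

IC48wx

Add 180° to longitude and 90° to latitude: 169.9047, 28.9892.
Field: lon ⌊169.9047/20⌋ = 8 → I; lat ⌊28.9892/10⌋ = 2 → C.
Square: lon ⌊9.9047/2⌋ = 4; lat ⌊8.9892/1⌋ = 8.
Subsquare: lon ⌊1.9047/0.0833333⌋ = 22 → w; lat ⌊0.9892/0.0416667⌋ = 23 → x.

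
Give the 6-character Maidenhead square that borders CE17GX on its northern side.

Latitude subsquare x = 23; +1 → 24, wraps to 0 = a, carry into square.
Latitude square 7; +1 → 8.
The longitude characters are unchanged.

CE18ga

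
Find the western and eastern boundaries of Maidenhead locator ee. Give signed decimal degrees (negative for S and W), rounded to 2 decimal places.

-100.00, -80.00

Field E=4, E=4: +4·20° lon, +4·10° lat → SW at lon -100°, lat -50°.
Cell spans 20° lon × 10° lat.
west -100.00, east -80.00.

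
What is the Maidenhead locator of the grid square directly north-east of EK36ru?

EK36sv

Longitude subsquare r = 17; +1 → 18 = s.
Latitude subsquare u = 20; +1 → 21 = v.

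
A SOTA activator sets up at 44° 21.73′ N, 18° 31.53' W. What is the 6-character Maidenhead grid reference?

IN04ri

Shift to the Maidenhead origin (180°W, 90°S): lon 161.4745, lat 134.3622.
Field (20°×10°, letters A–R): 161.4745/20 → 8 → I, 134.3622/10 → 13 → N; chars IN.
Square (2°×1°, digits 0–9): 1.4745/2 → 0, 4.3622/1 → 4; chars 04.
Subsquare (5′×2.5′, letters a–x): 1.4745/0.0833333 → 17 → r, 0.3622/0.0416667 → 8 → i; chars ri.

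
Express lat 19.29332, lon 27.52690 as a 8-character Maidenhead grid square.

Add 180° to longitude and 90° to latitude: 207.52690, 109.29332.
Field: lon ⌊207.52690/20⌋ = 10 → K; lat ⌊109.29332/10⌋ = 10 → K.
Square: lon ⌊7.52690/2⌋ = 3; lat ⌊9.29332/1⌋ = 9.
Subsquare: lon ⌊1.52690/0.0833333⌋ = 18 → s; lat ⌊0.29332/0.0416667⌋ = 7 → h.
Extended square: lon ⌊0.02690/0.00833333⌋ = 3; lat ⌊0.00165/0.00416667⌋ = 0.

KK39sh30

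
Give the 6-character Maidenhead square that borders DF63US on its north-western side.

Longitude subsquare u = 20; −1 → 19 = t.
Latitude subsquare s = 18; +1 → 19 = t.

DF63tt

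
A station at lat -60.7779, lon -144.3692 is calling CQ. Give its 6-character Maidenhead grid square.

BC79tf

Offset from 180°W / 90°S: lon 35.6308°, lat 29.2221°.
Field: 35.6308/20 → 1 → B, 29.2221/10 → 2 → C; chars BC.
Square: 15.6308/2 → 7, 9.2221/1 → 9; chars 79.
Subsquare: 1.6308/0.0833333 → 19 → t, 0.2221/0.0416667 → 5 → f; chars tf.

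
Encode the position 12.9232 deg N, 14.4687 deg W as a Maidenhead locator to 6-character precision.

IK22sw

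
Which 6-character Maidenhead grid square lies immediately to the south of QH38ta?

Latitude subsquare a = 0; −1 → -1, wraps to 23 = x, carry into square.
Latitude square 8; −1 → 7.
The longitude characters are unchanged.

QH37tx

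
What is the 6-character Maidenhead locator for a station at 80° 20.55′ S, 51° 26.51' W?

Shift to the Maidenhead origin (180°W, 90°S): lon 128.5582, lat 9.6575.
Field: lon ⌊128.5582/20⌋ = 6 → G; lat ⌊9.6575/10⌋ = 0 → A.
Square: lon ⌊8.5582/2⌋ = 4; lat ⌊9.6575/1⌋ = 9.
Subsquare: lon ⌊0.5582/0.0833333⌋ = 6 → g; lat ⌊0.6575/0.0416667⌋ = 15 → p.

GA49gp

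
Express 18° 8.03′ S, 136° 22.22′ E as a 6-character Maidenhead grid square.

Add 180° to longitude and 90° to latitude: 316.3703, 71.8662.
Field: lon ⌊316.3703/20⌋ = 15 → P; lat ⌊71.8662/10⌋ = 7 → H.
Square: lon ⌊16.3703/2⌋ = 8; lat ⌊1.8662/1⌋ = 1.
Subsquare: lon ⌊0.3703/0.0833333⌋ = 4 → e; lat ⌊0.8662/0.0416667⌋ = 20 → u.

PH81eu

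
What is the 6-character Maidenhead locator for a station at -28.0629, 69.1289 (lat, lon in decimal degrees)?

MG41nw

Offset from 180°W / 90°S: lon 249.1289°, lat 61.9371°.
Field: 249.1289/20 → 12 → M, 61.9371/10 → 6 → G; chars MG.
Square: 9.1289/2 → 4, 1.9371/1 → 1; chars 41.
Subsquare: 1.1289/0.0833333 → 13 → n, 0.9371/0.0416667 → 22 → w; chars nw.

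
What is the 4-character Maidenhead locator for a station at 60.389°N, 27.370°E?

KP30

Offset from 180°W / 90°S: lon 207.37°, lat 150.39°.
Field: 207.37/20 → 10 → K, 150.39/10 → 15 → P; chars KP.
Square: 7.37/2 → 3, 0.39/1 → 0; chars 30.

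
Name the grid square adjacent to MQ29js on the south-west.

Longitude subsquare j = 9; −1 → 8 = i.
Latitude subsquare s = 18; −1 → 17 = r.

MQ29ir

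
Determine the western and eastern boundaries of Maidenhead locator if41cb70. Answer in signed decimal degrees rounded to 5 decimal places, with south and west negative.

-11.77500, -11.76667

Field I=8, F=5: +8·20° lon, +5·10° lat → SW at lon -20°, lat -40°.
Square 4, 1: +4·2° lon, +1·1° lat → SW at lon -12°, lat -39°.
Subsquare c=2, b=1: +2·0.0833333° lon, +1·0.0416667° lat → SW at lon -11.8333°, lat -38.9583°.
Extended square 7, 0: +7·0.00833333° lon, +0·0.00416667° lat → SW at lon -11.775°, lat -38.9583°.
Cell spans 0.00833333° lon × 0.00416667° lat.
west -11.77500, east -11.76667.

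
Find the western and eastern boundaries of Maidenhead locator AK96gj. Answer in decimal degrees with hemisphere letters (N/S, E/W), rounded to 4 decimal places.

Field A=0, K=10: +0·20° lon, +10·10° lat → SW at lon -180°, lat 10°.
Square 9, 6: +9·2° lon, +6·1° lat → SW at lon -162°, lat 16°.
Subsquare g=6, j=9: +6·0.0833333° lon, +9·0.0416667° lat → SW at lon -161.5°, lat 16.375°.
Cell spans 0.0833333° lon × 0.0416667° lat.
west 161.5000° W, east 161.4167° W.

161.5000° W, 161.4167° W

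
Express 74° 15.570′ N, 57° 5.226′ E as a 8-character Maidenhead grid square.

LQ84ng02

Shift to the Maidenhead origin (180°W, 90°S): lon 237.08710, lat 164.25950.
Field: lon ⌊237.08710/20⌋ = 11 → L; lat ⌊164.25950/10⌋ = 16 → Q.
Square: lon ⌊17.08710/2⌋ = 8; lat ⌊4.25950/1⌋ = 4.
Subsquare: lon ⌊1.08710/0.0833333⌋ = 13 → n; lat ⌊0.25950/0.0416667⌋ = 6 → g.
Extended square: lon ⌊0.00377/0.00833333⌋ = 0; lat ⌊0.00950/0.00416667⌋ = 2.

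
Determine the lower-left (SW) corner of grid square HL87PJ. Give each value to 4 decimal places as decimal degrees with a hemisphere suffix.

27.3750° N, 22.7500° W

Field H=7, L=11: +7·20° lon, +11·10° lat → SW at lon -40°, lat 20°.
Square 8, 7: +8·2° lon, +7·1° lat → SW at lon -24°, lat 27°.
Subsquare p=15, j=9: +15·0.0833333° lon, +9·0.0416667° lat → SW at lon -22.75°, lat 27.375°.
latitude 27.3750° N, longitude 22.7500° W.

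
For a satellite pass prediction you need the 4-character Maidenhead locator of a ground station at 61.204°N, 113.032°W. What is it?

DP31

Shift to the Maidenhead origin (180°W, 90°S): lon 66.97, lat 151.20.
Field: lon ⌊66.97/20⌋ = 3 → D; lat ⌊151.20/10⌋ = 15 → P.
Square: lon ⌊6.97/2⌋ = 3; lat ⌊1.20/1⌋ = 1.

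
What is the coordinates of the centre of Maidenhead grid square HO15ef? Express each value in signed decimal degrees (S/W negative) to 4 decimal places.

Field H=7, O=14: +7·20° lon, +14·10° lat → SW at lon -40°, lat 50°.
Square 1, 5: +1·2° lon, +5·1° lat → SW at lon -38°, lat 55°.
Subsquare e=4, f=5: +4·0.0833333° lon, +5·0.0416667° lat → SW at lon -37.6667°, lat 55.2083°.
Cell spans 0.0833333° lon × 0.0416667° lat. Centre is SW corner plus half of each.
latitude 55.2292, longitude -37.6250.

55.2292, -37.6250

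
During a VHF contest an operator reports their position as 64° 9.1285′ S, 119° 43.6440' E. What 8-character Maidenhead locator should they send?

OC95uu73

Add 180° to longitude and 90° to latitude: 299.72740, 25.84786.
Field: lon ⌊299.72740/20⌋ = 14 → O; lat ⌊25.84786/10⌋ = 2 → C.
Square: lon ⌊19.72740/2⌋ = 9; lat ⌊5.84786/1⌋ = 5.
Subsquare: lon ⌊1.72740/0.0833333⌋ = 20 → u; lat ⌊0.84786/0.0416667⌋ = 20 → u.
Extended square: lon ⌊0.06073/0.00833333⌋ = 7; lat ⌊0.01453/0.00416667⌋ = 3.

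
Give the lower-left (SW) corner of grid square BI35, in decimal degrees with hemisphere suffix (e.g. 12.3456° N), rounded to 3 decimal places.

5.000° S, 154.000° W

Field B=1, I=8: +1·20° lon, +8·10° lat → SW at lon -160°, lat -10°.
Square 3, 5: +3·2° lon, +5·1° lat → SW at lon -154°, lat -5°.
latitude 5.000° S, longitude 154.000° W.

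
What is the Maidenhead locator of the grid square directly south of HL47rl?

HL47rk

Latitude subsquare l = 11; −1 → 10 = k.
The longitude characters are unchanged.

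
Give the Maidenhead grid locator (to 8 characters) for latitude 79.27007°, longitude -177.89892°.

Add 180° to longitude and 90° to latitude: 2.10108, 169.27007.
Field: lon ⌊2.10108/20⌋ = 0 → A; lat ⌊169.27007/10⌋ = 16 → Q.
Square: lon ⌊2.10108/2⌋ = 1; lat ⌊9.27007/1⌋ = 9.
Subsquare: lon ⌊0.10108/0.0833333⌋ = 1 → b; lat ⌊0.27007/0.0416667⌋ = 6 → g.
Extended square: lon ⌊0.01775/0.00833333⌋ = 2; lat ⌊0.02007/0.00416667⌋ = 4.

AQ19bg24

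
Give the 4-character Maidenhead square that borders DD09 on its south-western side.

CD98

Longitude square 0; −1 → -1, wraps to 9, carry into field.
Longitude field D = 3; −1 → 2 = C.
Latitude square 9; −1 → 8.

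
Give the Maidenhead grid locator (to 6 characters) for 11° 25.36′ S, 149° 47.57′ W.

BH58cn

Add 180° to longitude and 90° to latitude: 30.2072, 78.5773.
Field: lon ⌊30.2072/20⌋ = 1 → B; lat ⌊78.5773/10⌋ = 7 → H.
Square: lon ⌊10.2072/2⌋ = 5; lat ⌊8.5773/1⌋ = 8.
Subsquare: lon ⌊0.2072/0.0833333⌋ = 2 → c; lat ⌊0.5773/0.0416667⌋ = 13 → n.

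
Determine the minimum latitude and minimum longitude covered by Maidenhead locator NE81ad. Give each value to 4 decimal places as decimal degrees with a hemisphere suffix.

48.8750° S, 96.0000° E

Field N=13, E=4: +13·20° lon, +4·10° lat → SW at lon 80°, lat -50°.
Square 8, 1: +8·2° lon, +1·1° lat → SW at lon 96°, lat -49°.
Subsquare a=0, d=3: +0·0.0833333° lon, +3·0.0416667° lat → SW at lon 96°, lat -48.875°.
latitude 48.8750° S, longitude 96.0000° E.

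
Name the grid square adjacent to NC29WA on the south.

Latitude subsquare a = 0; −1 → -1, wraps to 23 = x, carry into square.
Latitude square 9; −1 → 8.
The longitude characters are unchanged.

NC28wx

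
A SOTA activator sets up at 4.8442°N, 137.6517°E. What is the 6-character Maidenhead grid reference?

Offset from 180°W / 90°S: lon 317.6517°, lat 94.8442°.
Field: 317.6517/20 → 15 → P, 94.8442/10 → 9 → J; chars PJ.
Square: 17.6517/2 → 8, 4.8442/1 → 4; chars 84.
Subsquare: 1.6517/0.0833333 → 19 → t, 0.8442/0.0416667 → 20 → u; chars tu.

PJ84tu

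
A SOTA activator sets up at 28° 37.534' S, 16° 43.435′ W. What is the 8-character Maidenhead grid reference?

Shift to the Maidenhead origin (180°W, 90°S): lon 163.27608, lat 61.37443.
Field: lon ⌊163.27608/20⌋ = 8 → I; lat ⌊61.37443/10⌋ = 6 → G.
Square: lon ⌊3.27608/2⌋ = 1; lat ⌊1.37443/1⌋ = 1.
Subsquare: lon ⌊1.27608/0.0833333⌋ = 15 → p; lat ⌊0.37443/0.0416667⌋ = 8 → i.
Extended square: lon ⌊0.02608/0.00833333⌋ = 3; lat ⌊0.04110/0.00416667⌋ = 9.

IG11pi39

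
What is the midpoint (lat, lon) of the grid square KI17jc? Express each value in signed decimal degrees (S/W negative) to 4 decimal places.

Field K=10, I=8: +10·20° lon, +8·10° lat → SW at lon 20°, lat -10°.
Square 1, 7: +1·2° lon, +7·1° lat → SW at lon 22°, lat -3°.
Subsquare j=9, c=2: +9·0.0833333° lon, +2·0.0416667° lat → SW at lon 22.75°, lat -2.91667°.
Cell spans 0.0833333° lon × 0.0416667° lat. Centre is SW corner plus half of each.
latitude -2.8958, longitude 22.7917.

-2.8958, 22.7917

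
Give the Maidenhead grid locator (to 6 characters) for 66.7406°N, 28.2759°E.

Shift to the Maidenhead origin (180°W, 90°S): lon 208.2759, lat 156.7406.
Field: 208.2759/20 → 10 → K, 156.7406/10 → 15 → P; chars KP.
Square: 8.2759/2 → 4, 6.7406/1 → 6; chars 46.
Subsquare: 0.2759/0.0833333 → 3 → d, 0.7406/0.0416667 → 17 → r; chars dr.

KP46dr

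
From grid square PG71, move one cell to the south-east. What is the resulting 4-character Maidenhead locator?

PG80

Longitude square 7; +1 → 8.
Latitude square 1; −1 → 0.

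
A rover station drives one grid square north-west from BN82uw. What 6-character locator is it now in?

BN82tx

Longitude subsquare u = 20; −1 → 19 = t.
Latitude subsquare w = 22; +1 → 23 = x.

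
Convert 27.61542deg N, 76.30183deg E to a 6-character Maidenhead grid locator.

Add 180° to longitude and 90° to latitude: 256.3018, 117.6154.
Field (20°×10°, letters A–R): lon ⌊256.3018/20⌋ = 12 → M; lat ⌊117.6154/10⌋ = 11 → L.
Square (2°×1°, digits 0–9): lon ⌊16.3018/2⌋ = 8; lat ⌊7.6154/1⌋ = 7.
Subsquare (5′×2.5′, letters a–x): lon ⌊0.3018/0.0833333⌋ = 3 → d; lat ⌊0.6154/0.0416667⌋ = 14 → o.

ML87do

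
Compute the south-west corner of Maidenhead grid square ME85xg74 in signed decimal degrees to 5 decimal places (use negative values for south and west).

-44.73333, 77.97500

Field M=12, E=4: +12·20° lon, +4·10° lat → SW at lon 60°, lat -50°.
Square 8, 5: +8·2° lon, +5·1° lat → SW at lon 76°, lat -45°.
Subsquare x=23, g=6: +23·0.0833333° lon, +6·0.0416667° lat → SW at lon 77.9167°, lat -44.75°.
Extended square 7, 4: +7·0.00833333° lon, +4·0.00416667° lat → SW at lon 77.975°, lat -44.7333°.
latitude -44.73333, longitude 77.97500.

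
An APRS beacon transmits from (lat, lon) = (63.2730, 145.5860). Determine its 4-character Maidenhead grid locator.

QP23

Offset from 180°W / 90°S: lon 325.59°, lat 153.27°.
Field (20°×10°, letters A–R): lon ⌊325.59/20⌋ = 16 → Q; lat ⌊153.27/10⌋ = 15 → P.
Square (2°×1°, digits 0–9): lon ⌊5.59/2⌋ = 2; lat ⌊3.27/1⌋ = 3.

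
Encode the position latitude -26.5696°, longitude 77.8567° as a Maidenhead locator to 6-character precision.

MG83wk

Offset from 180°W / 90°S: lon 257.8567°, lat 63.4304°.
Field: lon ⌊257.8567/20⌋ = 12 → M; lat ⌊63.4304/10⌋ = 6 → G.
Square: lon ⌊17.8567/2⌋ = 8; lat ⌊3.4304/1⌋ = 3.
Subsquare: lon ⌊1.8567/0.0833333⌋ = 22 → w; lat ⌊0.4304/0.0416667⌋ = 10 → k.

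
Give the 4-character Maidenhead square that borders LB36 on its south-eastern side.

Longitude square 3; +1 → 4.
Latitude square 6; −1 → 5.

LB45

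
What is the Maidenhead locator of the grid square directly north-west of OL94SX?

Longitude subsquare s = 18; −1 → 17 = r.
Latitude subsquare x = 23; +1 → 24, wraps to 0 = a, carry into square.
Latitude square 4; +1 → 5.

OL95ra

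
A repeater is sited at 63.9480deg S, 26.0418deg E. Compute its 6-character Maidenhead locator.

Offset from 180°W / 90°S: lon 206.0418°, lat 26.0520°.
Field (20°×10°, letters A–R): lon ⌊206.0418/20⌋ = 10 → K; lat ⌊26.0520/10⌋ = 2 → C.
Square (2°×1°, digits 0–9): lon ⌊6.0418/2⌋ = 3; lat ⌊6.0520/1⌋ = 6.
Subsquare (5′×2.5′, letters a–x): lon ⌊0.0418/0.0833333⌋ = 0 → a; lat ⌊0.0520/0.0416667⌋ = 1 → b.

KC36ab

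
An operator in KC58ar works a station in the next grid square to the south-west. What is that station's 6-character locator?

KC48xq

Longitude subsquare a = 0; −1 → -1, wraps to 23 = x, carry into square.
Longitude square 5; −1 → 4.
Latitude subsquare r = 17; −1 → 16 = q.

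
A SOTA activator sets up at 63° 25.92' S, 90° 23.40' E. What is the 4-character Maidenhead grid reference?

NC56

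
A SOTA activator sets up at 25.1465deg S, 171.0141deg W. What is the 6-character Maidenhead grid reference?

AG44lu

Shift to the Maidenhead origin (180°W, 90°S): lon 8.9859, lat 64.8535.
Field (20°×10°, letters A–R): 8.9859/20 → 0 → A, 64.8535/10 → 6 → G; chars AG.
Square (2°×1°, digits 0–9): 8.9859/2 → 4, 4.8535/1 → 4; chars 44.
Subsquare (5′×2.5′, letters a–x): 0.9859/0.0833333 → 11 → l, 0.8535/0.0416667 → 20 → u; chars lu.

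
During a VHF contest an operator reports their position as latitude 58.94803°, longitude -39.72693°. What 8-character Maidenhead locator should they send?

HO08dw27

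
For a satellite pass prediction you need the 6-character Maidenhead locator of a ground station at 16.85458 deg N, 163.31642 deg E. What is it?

Offset from 180°W / 90°S: lon 343.3164°, lat 106.8546°.
Field: 343.3164/20 → 17 → R, 106.8546/10 → 10 → K; chars RK.
Square: 3.3164/2 → 1, 6.8546/1 → 6; chars 16.
Subsquare: 1.3164/0.0833333 → 15 → p, 0.8546/0.0416667 → 20 → u; chars pu.

RK16pu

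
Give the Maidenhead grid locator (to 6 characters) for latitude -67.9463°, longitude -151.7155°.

BC42db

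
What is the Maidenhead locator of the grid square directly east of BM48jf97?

Longitude extended square 9; +1 → 10, wraps to 0, carry into subsquare.
Longitude subsquare j = 9; +1 → 10 = k.
The latitude characters are unchanged.

BM48kf07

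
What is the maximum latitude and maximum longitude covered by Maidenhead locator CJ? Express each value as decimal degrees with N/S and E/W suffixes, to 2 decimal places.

Field C=2, J=9: +2·20° lon, +9·10° lat → SW at lon -140°, lat 0°.
Cell spans 20° lon × 10° lat. NE corner is SW corner plus one full cell.
latitude 10.00° N, longitude 120.00° W.

10.00° N, 120.00° W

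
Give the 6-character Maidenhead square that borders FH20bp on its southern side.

FH20bo

Latitude subsquare p = 15; −1 → 14 = o.
The longitude characters are unchanged.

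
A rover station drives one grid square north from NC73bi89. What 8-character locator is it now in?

NC73bj80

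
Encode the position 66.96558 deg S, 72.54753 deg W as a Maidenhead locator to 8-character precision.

Offset from 180°W / 90°S: lon 107.45247°, lat 23.03442°.
Field: 107.45247/20 → 5 → F, 23.03442/10 → 2 → C; chars FC.
Square: 7.45247/2 → 3, 3.03442/1 → 3; chars 33.
Subsquare: 1.45247/0.0833333 → 17 → r, 0.03442/0.0416667 → 0 → a; chars ra.
Extended square: 0.03580/0.00833333 → 4, 0.03442/0.00416667 → 8; chars 48.

FC33ra48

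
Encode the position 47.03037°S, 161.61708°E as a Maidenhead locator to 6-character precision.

RE02tx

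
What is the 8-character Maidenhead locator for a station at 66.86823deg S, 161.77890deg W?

AC93cd61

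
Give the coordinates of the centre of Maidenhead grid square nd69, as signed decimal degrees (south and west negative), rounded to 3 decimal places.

-50.500, 93.000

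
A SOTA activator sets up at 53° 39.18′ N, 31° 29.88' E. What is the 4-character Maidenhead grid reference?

KO53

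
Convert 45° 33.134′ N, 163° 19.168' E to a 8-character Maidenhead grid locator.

RN15pn82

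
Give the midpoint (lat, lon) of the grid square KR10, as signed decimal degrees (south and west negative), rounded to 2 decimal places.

Field K=10, R=17: +10·20° lon, +17·10° lat → SW at lon 20°, lat 80°.
Square 1, 0: +1·2° lon, +0·1° lat → SW at lon 22°, lat 80°.
Cell spans 2° lon × 1° lat. Centre is SW corner plus half of each.
latitude 80.50, longitude 23.00.

80.50, 23.00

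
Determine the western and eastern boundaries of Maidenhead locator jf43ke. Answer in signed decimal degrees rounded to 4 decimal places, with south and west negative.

8.8333, 8.9167

Field J=9, F=5: +9·20° lon, +5·10° lat → SW at lon 0°, lat -40°.
Square 4, 3: +4·2° lon, +3·1° lat → SW at lon 8°, lat -37°.
Subsquare k=10, e=4: +10·0.0833333° lon, +4·0.0416667° lat → SW at lon 8.83333°, lat -36.8333°.
Cell spans 0.0833333° lon × 0.0416667° lat.
west 8.8333, east 8.9167.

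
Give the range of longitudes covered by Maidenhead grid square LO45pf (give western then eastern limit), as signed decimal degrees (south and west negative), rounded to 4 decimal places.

Field L=11, O=14: +11·20° lon, +14·10° lat → SW at lon 40°, lat 50°.
Square 4, 5: +4·2° lon, +5·1° lat → SW at lon 48°, lat 55°.
Subsquare p=15, f=5: +15·0.0833333° lon, +5·0.0416667° lat → SW at lon 49.25°, lat 55.2083°.
Cell spans 0.0833333° lon × 0.0416667° lat.
west 49.2500, east 49.3333.

49.2500, 49.3333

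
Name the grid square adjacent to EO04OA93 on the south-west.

EO04oa82

Longitude extended square 9; −1 → 8.
Latitude extended square 3; −1 → 2.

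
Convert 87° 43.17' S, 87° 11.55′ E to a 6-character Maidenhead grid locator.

NA32og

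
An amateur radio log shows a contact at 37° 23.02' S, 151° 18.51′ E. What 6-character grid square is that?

QF52po

Shift to the Maidenhead origin (180°W, 90°S): lon 331.3085, lat 52.6163.
Field: lon ⌊331.3085/20⌋ = 16 → Q; lat ⌊52.6163/10⌋ = 5 → F.
Square: lon ⌊11.3085/2⌋ = 5; lat ⌊2.6163/1⌋ = 2.
Subsquare: lon ⌊1.3085/0.0833333⌋ = 15 → p; lat ⌊0.6163/0.0416667⌋ = 14 → o.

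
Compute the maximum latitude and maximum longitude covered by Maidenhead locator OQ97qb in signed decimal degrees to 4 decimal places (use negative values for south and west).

77.0833, 119.4167

Field O=14, Q=16: +14·20° lon, +16·10° lat → SW at lon 100°, lat 70°.
Square 9, 7: +9·2° lon, +7·1° lat → SW at lon 118°, lat 77°.
Subsquare q=16, b=1: +16·0.0833333° lon, +1·0.0416667° lat → SW at lon 119.333°, lat 77.0417°.
Cell spans 0.0833333° lon × 0.0416667° lat. NE corner is SW corner plus one full cell.
latitude 77.0833, longitude 119.4167.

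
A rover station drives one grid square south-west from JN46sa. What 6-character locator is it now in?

JN45rx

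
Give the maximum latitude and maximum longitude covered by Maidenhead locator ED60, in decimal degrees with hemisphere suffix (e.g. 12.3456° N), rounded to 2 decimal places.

59.00° S, 86.00° W

Field E=4, D=3: +4·20° lon, +3·10° lat → SW at lon -100°, lat -60°.
Square 6, 0: +6·2° lon, +0·1° lat → SW at lon -88°, lat -60°.
Cell spans 2° lon × 1° lat. NE corner is SW corner plus one full cell.
latitude 59.00° S, longitude 86.00° W.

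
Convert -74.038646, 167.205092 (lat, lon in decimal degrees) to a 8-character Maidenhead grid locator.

RB35ox40

Shift to the Maidenhead origin (180°W, 90°S): lon 347.20509, lat 15.96135.
Field: lon ⌊347.20509/20⌋ = 17 → R; lat ⌊15.96135/10⌋ = 1 → B.
Square: lon ⌊7.20509/2⌋ = 3; lat ⌊5.96135/1⌋ = 5.
Subsquare: lon ⌊1.20509/0.0833333⌋ = 14 → o; lat ⌊0.96135/0.0416667⌋ = 23 → x.
Extended square: lon ⌊0.03843/0.00833333⌋ = 4; lat ⌊0.00302/0.00416667⌋ = 0.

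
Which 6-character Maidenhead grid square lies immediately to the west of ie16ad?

IE06xd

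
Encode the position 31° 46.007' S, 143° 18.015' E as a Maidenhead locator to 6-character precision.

QF18pf

Add 180° to longitude and 90° to latitude: 323.3003, 58.2332.
Field (20°×10°, letters A–R): lon ⌊323.3003/20⌋ = 16 → Q; lat ⌊58.2332/10⌋ = 5 → F.
Square (2°×1°, digits 0–9): lon ⌊3.3003/2⌋ = 1; lat ⌊8.2332/1⌋ = 8.
Subsquare (5′×2.5′, letters a–x): lon ⌊1.3003/0.0833333⌋ = 15 → p; lat ⌊0.2332/0.0416667⌋ = 5 → f.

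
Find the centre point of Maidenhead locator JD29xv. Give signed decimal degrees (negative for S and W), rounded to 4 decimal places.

-50.1042, 5.9583

Field J=9, D=3: +9·20° lon, +3·10° lat → SW at lon 0°, lat -60°.
Square 2, 9: +2·2° lon, +9·1° lat → SW at lon 4°, lat -51°.
Subsquare x=23, v=21: +23·0.0833333° lon, +21·0.0416667° lat → SW at lon 5.91667°, lat -50.125°.
Cell spans 0.0833333° lon × 0.0416667° lat. Centre is SW corner plus half of each.
latitude -50.1042, longitude 5.9583.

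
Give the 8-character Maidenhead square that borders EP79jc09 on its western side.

Longitude extended square 0; −1 → -1, wraps to 9, carry into subsquare.
Longitude subsquare j = 9; −1 → 8 = i.
The latitude characters are unchanged.

EP79ic99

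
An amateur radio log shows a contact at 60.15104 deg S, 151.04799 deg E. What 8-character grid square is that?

QC59mu53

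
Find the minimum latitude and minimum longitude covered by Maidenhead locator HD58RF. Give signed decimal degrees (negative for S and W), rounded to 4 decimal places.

-51.7917, -28.5833

Field H=7, D=3: +7·20° lon, +3·10° lat → SW at lon -40°, lat -60°.
Square 5, 8: +5·2° lon, +8·1° lat → SW at lon -30°, lat -52°.
Subsquare r=17, f=5: +17·0.0833333° lon, +5·0.0416667° lat → SW at lon -28.5833°, lat -51.7917°.
latitude -51.7917, longitude -28.5833.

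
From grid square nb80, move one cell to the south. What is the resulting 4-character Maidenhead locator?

NA89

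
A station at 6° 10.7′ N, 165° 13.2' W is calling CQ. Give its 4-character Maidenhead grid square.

Add 180° to longitude and 90° to latitude: 14.78, 96.18.
Field: lon ⌊14.78/20⌋ = 0 → A; lat ⌊96.18/10⌋ = 9 → J.
Square: lon ⌊14.78/2⌋ = 7; lat ⌊6.18/1⌋ = 6.

AJ76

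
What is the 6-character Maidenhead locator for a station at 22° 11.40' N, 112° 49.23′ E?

Add 180° to longitude and 90° to latitude: 292.8205, 112.1900.
Field: lon ⌊292.8205/20⌋ = 14 → O; lat ⌊112.1900/10⌋ = 11 → L.
Square: lon ⌊12.8205/2⌋ = 6; lat ⌊2.1900/1⌋ = 2.
Subsquare: lon ⌊0.8205/0.0833333⌋ = 9 → j; lat ⌊0.1900/0.0416667⌋ = 4 → e.

OL62je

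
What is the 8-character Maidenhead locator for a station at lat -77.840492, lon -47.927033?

Add 180° to longitude and 90° to latitude: 132.07297, 12.15951.
Field: lon ⌊132.07297/20⌋ = 6 → G; lat ⌊12.15951/10⌋ = 1 → B.
Square: lon ⌊12.07297/2⌋ = 6; lat ⌊2.15951/1⌋ = 2.
Subsquare: lon ⌊0.07297/0.0833333⌋ = 0 → a; lat ⌊0.15951/0.0416667⌋ = 3 → d.
Extended square: lon ⌊0.07297/0.00833333⌋ = 8; lat ⌊0.03451/0.00416667⌋ = 8.

GB62ad88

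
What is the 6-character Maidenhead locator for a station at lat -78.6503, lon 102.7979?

OB11ji

Offset from 180°W / 90°S: lon 282.7979°, lat 11.3497°.
Field (20°×10°, letters A–R): 282.7979/20 → 14 → O, 11.3497/10 → 1 → B; chars OB.
Square (2°×1°, digits 0–9): 2.7979/2 → 1, 1.3497/1 → 1; chars 11.
Subsquare (5′×2.5′, letters a–x): 0.7979/0.0833333 → 9 → j, 0.3497/0.0416667 → 8 → i; chars ji.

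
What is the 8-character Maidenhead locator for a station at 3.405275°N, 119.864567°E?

Shift to the Maidenhead origin (180°W, 90°S): lon 299.86457, lat 93.40528.
Field: 299.86457/20 → 14 → O, 93.40528/10 → 9 → J; chars OJ.
Square: 19.86457/2 → 9, 3.40528/1 → 3; chars 93.
Subsquare: 1.86457/0.0833333 → 22 → w, 0.40528/0.0416667 → 9 → j; chars wj.
Extended square: 0.03123/0.00833333 → 3, 0.03028/0.00416667 → 7; chars 37.

OJ93wj37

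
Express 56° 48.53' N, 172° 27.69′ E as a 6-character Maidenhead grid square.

Add 180° to longitude and 90° to latitude: 352.4615, 146.8088.
Field: 352.4615/20 → 17 → R, 146.8088/10 → 14 → O; chars RO.
Square: 12.4615/2 → 6, 6.8088/1 → 6; chars 66.
Subsquare: 0.4615/0.0833333 → 5 → f, 0.8088/0.0416667 → 19 → t; chars ft.

RO66ft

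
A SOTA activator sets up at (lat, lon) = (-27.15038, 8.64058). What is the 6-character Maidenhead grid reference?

Add 180° to longitude and 90° to latitude: 188.6406, 62.8496.
Field: lon ⌊188.6406/20⌋ = 9 → J; lat ⌊62.8496/10⌋ = 6 → G.
Square: lon ⌊8.6406/2⌋ = 4; lat ⌊2.8496/1⌋ = 2.
Subsquare: lon ⌊0.6406/0.0833333⌋ = 7 → h; lat ⌊0.8496/0.0416667⌋ = 20 → u.

JG42hu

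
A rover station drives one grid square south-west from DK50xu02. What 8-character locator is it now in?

Longitude extended square 0; −1 → -1, wraps to 9, carry into subsquare.
Longitude subsquare x = 23; −1 → 22 = w.
Latitude extended square 2; −1 → 1.

DK50wu91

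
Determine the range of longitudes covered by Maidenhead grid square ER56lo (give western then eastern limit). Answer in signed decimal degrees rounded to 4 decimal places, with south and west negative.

-89.0833, -89.0000

Field E=4, R=17: +4·20° lon, +17·10° lat → SW at lon -100°, lat 80°.
Square 5, 6: +5·2° lon, +6·1° lat → SW at lon -90°, lat 86°.
Subsquare l=11, o=14: +11·0.0833333° lon, +14·0.0416667° lat → SW at lon -89.0833°, lat 86.5833°.
Cell spans 0.0833333° lon × 0.0416667° lat.
west -89.0833, east -89.0000.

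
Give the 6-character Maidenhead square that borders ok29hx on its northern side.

OL20ha

Latitude subsquare x = 23; +1 → 24, wraps to 0 = a, carry into square.
Latitude square 9; +1 → 10, wraps to 0, carry into field.
Latitude field K = 10; +1 → 11 = L.
The longitude characters are unchanged.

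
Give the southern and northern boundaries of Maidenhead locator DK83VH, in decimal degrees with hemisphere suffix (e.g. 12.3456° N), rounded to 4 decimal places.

13.2917° N, 13.3333° N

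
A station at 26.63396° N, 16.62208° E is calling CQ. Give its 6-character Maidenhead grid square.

Shift to the Maidenhead origin (180°W, 90°S): lon 196.6221, lat 116.6340.
Field: 196.6221/20 → 9 → J, 116.6340/10 → 11 → L; chars JL.
Square: 16.6221/2 → 8, 6.6340/1 → 6; chars 86.
Subsquare: 0.6221/0.0833333 → 7 → h, 0.6340/0.0416667 → 15 → p; chars hp.

JL86hp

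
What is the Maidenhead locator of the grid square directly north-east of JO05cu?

Longitude subsquare c = 2; +1 → 3 = d.
Latitude subsquare u = 20; +1 → 21 = v.

JO05dv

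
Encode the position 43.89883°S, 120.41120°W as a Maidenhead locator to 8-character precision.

Add 180° to longitude and 90° to latitude: 59.58880, 46.10117.
Field (20°×10°, letters A–R): 59.58880/20 → 2 → C, 46.10117/10 → 4 → E; chars CE.
Square (2°×1°, digits 0–9): 19.58880/2 → 9, 6.10117/1 → 6; chars 96.
Subsquare (5′×2.5′, letters a–x): 1.58880/0.0833333 → 19 → t, 0.10117/0.0416667 → 2 → c; chars tc.
Extended square (30″×15″, digits 0–9): 0.00547/0.00833333 → 0, 0.01784/0.00416667 → 4; chars 04.

CE96tc04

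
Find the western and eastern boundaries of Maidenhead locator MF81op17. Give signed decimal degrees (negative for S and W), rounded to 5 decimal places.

77.17500, 77.18333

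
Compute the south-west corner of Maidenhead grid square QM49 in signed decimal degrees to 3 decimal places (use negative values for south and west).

39.000, 148.000

Field Q=16, M=12: +16·20° lon, +12·10° lat → SW at lon 140°, lat 30°.
Square 4, 9: +4·2° lon, +9·1° lat → SW at lon 148°, lat 39°.
latitude 39.000, longitude 148.000.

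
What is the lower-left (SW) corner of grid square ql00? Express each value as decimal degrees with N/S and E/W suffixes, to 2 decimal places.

Field Q=16, L=11: +16·20° lon, +11·10° lat → SW at lon 140°, lat 20°.
Square 0, 0: +0·2° lon, +0·1° lat → SW at lon 140°, lat 20°.
latitude 20.00° N, longitude 140.00° E.

20.00° N, 140.00° E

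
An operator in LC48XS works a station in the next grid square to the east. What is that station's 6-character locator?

LC58as

Longitude subsquare x = 23; +1 → 24, wraps to 0 = a, carry into square.
Longitude square 4; +1 → 5.
The latitude characters are unchanged.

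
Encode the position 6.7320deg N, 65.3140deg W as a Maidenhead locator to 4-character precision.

Offset from 180°W / 90°S: lon 114.69°, lat 96.73°.
Field: 114.69/20 → 5 → F, 96.73/10 → 9 → J; chars FJ.
Square: 14.69/2 → 7, 6.73/1 → 6; chars 76.

FJ76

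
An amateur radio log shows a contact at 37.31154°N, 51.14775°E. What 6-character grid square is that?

LM57nh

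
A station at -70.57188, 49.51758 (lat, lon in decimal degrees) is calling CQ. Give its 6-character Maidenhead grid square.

LB49sk

Add 180° to longitude and 90° to latitude: 229.5176, 19.4281.
Field: lon ⌊229.5176/20⌋ = 11 → L; lat ⌊19.4281/10⌋ = 1 → B.
Square: lon ⌊9.5176/2⌋ = 4; lat ⌊9.4281/1⌋ = 9.
Subsquare: lon ⌊1.5176/0.0833333⌋ = 18 → s; lat ⌊0.4281/0.0416667⌋ = 10 → k.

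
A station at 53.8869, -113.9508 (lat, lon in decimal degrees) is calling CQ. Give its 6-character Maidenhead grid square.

DO33av

Offset from 180°W / 90°S: lon 66.0492°, lat 143.8869°.
Field (20°×10°, letters A–R): 66.0492/20 → 3 → D, 143.8869/10 → 14 → O; chars DO.
Square (2°×1°, digits 0–9): 6.0492/2 → 3, 3.8869/1 → 3; chars 33.
Subsquare (5′×2.5′, letters a–x): 0.0492/0.0833333 → 0 → a, 0.8869/0.0416667 → 21 → v; chars av.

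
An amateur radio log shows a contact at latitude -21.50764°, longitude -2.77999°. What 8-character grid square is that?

IG88ol68

Offset from 180°W / 90°S: lon 177.22001°, lat 68.49236°.
Field (20°×10°, letters A–R): lon ⌊177.22001/20⌋ = 8 → I; lat ⌊68.49236/10⌋ = 6 → G.
Square (2°×1°, digits 0–9): lon ⌊17.22001/2⌋ = 8; lat ⌊8.49236/1⌋ = 8.
Subsquare (5′×2.5′, letters a–x): lon ⌊1.22001/0.0833333⌋ = 14 → o; lat ⌊0.49236/0.0416667⌋ = 11 → l.
Extended square (30″×15″, digits 0–9): lon ⌊0.05334/0.00833333⌋ = 6; lat ⌊0.03403/0.00416667⌋ = 8.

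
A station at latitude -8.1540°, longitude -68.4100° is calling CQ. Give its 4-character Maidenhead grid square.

FI51

Shift to the Maidenhead origin (180°W, 90°S): lon 111.59, lat 81.85.
Field: 111.59/20 → 5 → F, 81.85/10 → 8 → I; chars FI.
Square: 11.59/2 → 5, 1.85/1 → 1; chars 51.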